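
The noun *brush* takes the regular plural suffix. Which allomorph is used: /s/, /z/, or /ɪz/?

The stem *brush* ends in a sibilant (/s, z, ʃ, ʒ, tʃ, dʒ/).
The plural suffix surfaces as /ɪz/ after sibilants, /s/ after other voiceless consonants, and /z/ after other voiced sounds.
So the plural -s on *brush* is pronounced /ɪz/.

/ɪz/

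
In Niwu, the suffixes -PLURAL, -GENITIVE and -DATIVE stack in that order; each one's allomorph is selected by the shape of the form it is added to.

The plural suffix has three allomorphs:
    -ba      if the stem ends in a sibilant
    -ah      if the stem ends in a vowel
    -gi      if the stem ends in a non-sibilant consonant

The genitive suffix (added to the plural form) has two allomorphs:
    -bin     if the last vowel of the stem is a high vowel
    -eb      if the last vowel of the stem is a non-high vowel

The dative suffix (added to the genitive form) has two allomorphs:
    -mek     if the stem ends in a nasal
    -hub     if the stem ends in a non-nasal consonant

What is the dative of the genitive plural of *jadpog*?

*jadpog* — final sound /g/ (a non-sibilant consonant) → -gi → *jadpoggi*.
The last vowel of the plural form *jadpoggi* is /i/, which is a high vowel, so the genitive suffix is -bin, giving *jadpoggibin*.
The genitive form *jadpoggibin*: final consonant = /n/, a nasal → -mek → *jadpoggibinmek*.

jadpoggibinmek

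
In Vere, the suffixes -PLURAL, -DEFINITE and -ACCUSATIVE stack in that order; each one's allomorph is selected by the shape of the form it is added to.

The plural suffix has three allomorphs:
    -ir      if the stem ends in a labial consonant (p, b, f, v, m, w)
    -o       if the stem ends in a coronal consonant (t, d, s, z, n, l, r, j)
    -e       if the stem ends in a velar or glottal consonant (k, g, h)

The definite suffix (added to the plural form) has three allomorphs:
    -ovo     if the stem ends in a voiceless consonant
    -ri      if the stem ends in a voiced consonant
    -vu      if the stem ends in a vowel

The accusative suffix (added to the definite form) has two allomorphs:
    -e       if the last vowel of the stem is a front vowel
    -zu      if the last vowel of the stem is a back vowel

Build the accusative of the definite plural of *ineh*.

inehevuzu

*ineh* — final consonant /h/ (velar/glottal) → -e → *inehe*.
The plural form *inehe*: final sound = /e/, a vowel → -vu → *inehevu*.
The last vowel of the definite form *inehevu* is /u/, which is a back vowel, so the accusative suffix is -zu, giving *inehevuzu*.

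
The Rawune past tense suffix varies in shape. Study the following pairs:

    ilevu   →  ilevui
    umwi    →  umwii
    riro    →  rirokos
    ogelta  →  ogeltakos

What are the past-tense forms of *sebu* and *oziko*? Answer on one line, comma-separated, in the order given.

sebui, ozikokos

The pattern is height harmony: -i when the last vowel of the stem is a high vowel (*ilevu*, *umwi*); -kos when the last vowel of the stem is a non-high vowel (*riro*, *ogelta*).
The last vowel of *sebu* is /u/, which is a high vowel, so the suffix is -i, giving *sebui*.
Since the last vowel of *oziko* is /o/ (a non-high vowel), it takes -kos, giving *ozikokos*.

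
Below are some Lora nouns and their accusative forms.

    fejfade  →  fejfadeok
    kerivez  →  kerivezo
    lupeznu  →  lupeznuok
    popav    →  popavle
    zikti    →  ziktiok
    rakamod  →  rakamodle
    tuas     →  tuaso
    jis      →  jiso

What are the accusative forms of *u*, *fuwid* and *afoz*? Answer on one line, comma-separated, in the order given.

Looking at the final sound of each stem: -o when the stem ends in a sibilant (*kerivez*, *tuas*, *jis*); -le when the stem ends in a non-sibilant consonant (*popav*, *rakamod*); -ok when the stem ends in a vowel (*fejfade*, *lupeznu*, *zikti*).
*u* — final sound /u/ (a vowel) → -ok → *uok*.
Since the final sound of *fuwid* is /d/ (a non-sibilant consonant), it takes -le, giving *fuwidle*.
The final sound of *afoz* is /z/, which is a sibilant, so the suffix is -o, giving *afozo*.

uok, fuwidle, afozo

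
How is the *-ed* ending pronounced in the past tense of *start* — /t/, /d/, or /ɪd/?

/ɪd/

The stem *start* ends in /t/ or /d/.
The -ed suffix is realized as /ɪd/ after /t, d/; as /t/ after other voiceless consonants; and as /d/ after other voiced sounds.
So -ed on *start* is pronounced /ɪd/.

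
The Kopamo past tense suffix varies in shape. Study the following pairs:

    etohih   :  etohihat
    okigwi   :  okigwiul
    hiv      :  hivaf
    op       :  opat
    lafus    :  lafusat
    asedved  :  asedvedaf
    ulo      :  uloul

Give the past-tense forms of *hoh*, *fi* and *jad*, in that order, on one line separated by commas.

The pattern is voicing of the final sound: -at when the stem ends in a voiceless consonant (*etohih*, *op*, *lafus*); -af when the stem ends in a voiced consonant (*hiv*, *asedved*); -ul when the stem ends in a vowel (*okigwi*, *ulo*).
The final sound of *hoh* is /h/, which is a voiceless consonant, so the suffix is -at, giving *hohat*.
Since the final sound of *fi* is /i/ (a vowel), it takes -ul, giving *fiul*.
*jad*: final sound = /d/, a voiced consonant → -af → *jadaf*.

hohat, fiul, jadaf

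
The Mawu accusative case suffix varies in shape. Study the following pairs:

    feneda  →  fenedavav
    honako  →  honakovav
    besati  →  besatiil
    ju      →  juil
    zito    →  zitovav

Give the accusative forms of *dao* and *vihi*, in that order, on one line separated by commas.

daovav, vihiil

The suffix is conditioned by the last vowel: -il when the last vowel of the stem is a high vowel (*besati*, *ju*); -vav when the last vowel of the stem is a non-high vowel (*feneda*, *honako*, *zito*).
*dao*: last vowel = /o/, a non-high vowel → -vav → *daovav*.
*vihi* — last vowel /i/ (a high vowel) → -il → *vihiil*.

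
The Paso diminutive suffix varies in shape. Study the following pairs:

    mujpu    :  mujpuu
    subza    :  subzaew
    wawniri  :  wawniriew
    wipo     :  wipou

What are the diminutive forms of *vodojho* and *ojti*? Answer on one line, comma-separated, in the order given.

vodojhou, ojtiew

Looking at the last vowel of each stem: -u when the last vowel of the stem is a rounded vowel (*mujpu*, *wipo*); -ew when the last vowel of the stem is an unrounded vowel (*subza*, *wawniri*).
The last vowel of *vodojho* is /o/, which is a rounded vowel, so the suffix is -u, giving *vodojhou*.
*ojti*: last vowel = /i/, an unrounded vowel → -ew → *ojtiew*.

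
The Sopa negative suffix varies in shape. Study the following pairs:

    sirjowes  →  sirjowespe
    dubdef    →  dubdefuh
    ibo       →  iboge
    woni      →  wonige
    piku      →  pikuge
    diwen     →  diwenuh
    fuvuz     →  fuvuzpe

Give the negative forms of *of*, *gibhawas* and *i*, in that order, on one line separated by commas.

The suffix is conditioned by the final sound: -pe when the stem ends in a sibilant (*sirjowes*, *fuvuz*); -uh when the stem ends in a non-sibilant consonant (*dubdef*, *diwen*); -ge when the stem ends in a vowel (*ibo*, *woni*, *piku*).
*of*: final sound = /f/, a non-sibilant consonant → -uh → *ofuh*.
Since the final sound of *gibhawas* is /s/ (a sibilant), it takes -pe, giving *gibhawaspe*.
The final sound of *i* is /i/, which is a vowel, so the suffix is -ge, giving *ige*.

ofuh, gibhawaspe, ige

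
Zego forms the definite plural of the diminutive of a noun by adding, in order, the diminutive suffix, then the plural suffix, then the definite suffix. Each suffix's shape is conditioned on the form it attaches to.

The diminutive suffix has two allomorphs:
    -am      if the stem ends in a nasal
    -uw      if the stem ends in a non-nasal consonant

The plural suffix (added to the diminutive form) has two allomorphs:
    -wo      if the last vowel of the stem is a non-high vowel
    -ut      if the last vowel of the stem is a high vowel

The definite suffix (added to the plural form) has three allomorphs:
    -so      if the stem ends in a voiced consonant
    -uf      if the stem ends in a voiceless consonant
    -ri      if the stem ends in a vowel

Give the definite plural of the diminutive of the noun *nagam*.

The final consonant of *nagam* is /m/, which is a nasal, so the diminutive suffix is -am, giving *nagamam*.
The diminutive form *nagamam*: last vowel = /a/, a non-high vowel → -wo → *nagamamwo*.
The final sound of the plural form *nagamamwo* is /o/, which is a vowel, so the definite suffix is -ri, giving *nagamamwori*.

nagamamwori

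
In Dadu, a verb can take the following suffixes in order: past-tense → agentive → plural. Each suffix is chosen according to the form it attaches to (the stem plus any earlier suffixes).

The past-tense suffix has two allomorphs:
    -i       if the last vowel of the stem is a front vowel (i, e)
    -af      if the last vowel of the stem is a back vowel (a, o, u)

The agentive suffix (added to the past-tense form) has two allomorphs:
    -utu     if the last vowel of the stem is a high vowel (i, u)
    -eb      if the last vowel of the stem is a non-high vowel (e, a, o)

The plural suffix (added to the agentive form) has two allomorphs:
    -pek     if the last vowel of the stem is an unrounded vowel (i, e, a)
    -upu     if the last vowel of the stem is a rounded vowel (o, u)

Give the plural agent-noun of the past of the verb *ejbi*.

*ejbi* — last vowel /i/ (a front vowel) → -i → *ejbii*.
The last vowel of the past-tense form *ejbii* is /i/, which is a high vowel, so the agentive suffix is -utu, giving *ejbiiutu*.
The agentive form *ejbiiutu* — last vowel /u/ (a rounded vowel) → -upu → *ejbiiutuupu*.

ejbiiutuupu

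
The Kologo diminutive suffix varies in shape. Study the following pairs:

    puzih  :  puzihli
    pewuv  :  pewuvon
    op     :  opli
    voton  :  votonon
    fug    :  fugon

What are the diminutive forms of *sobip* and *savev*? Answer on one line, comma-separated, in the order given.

sobipli, savevon

The alternation tracks the final consonant of the stem — -li when the stem ends in a voiceless consonant (*puzih*, *op*); -on when the stem ends in a voiced consonant (*pewuv*, *voton*, *fug*).
*sobip* — final consonant /p/ (voiceless) → -li → *sobipli*.
*savev* — final consonant /v/ (voiced) → -on → *savevon*.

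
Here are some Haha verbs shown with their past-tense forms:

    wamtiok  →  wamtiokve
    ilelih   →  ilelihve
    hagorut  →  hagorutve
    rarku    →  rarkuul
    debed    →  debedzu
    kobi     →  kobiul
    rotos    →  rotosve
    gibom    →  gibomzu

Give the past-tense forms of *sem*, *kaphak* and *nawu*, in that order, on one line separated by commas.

semzu, kaphakve, nawuul

The alternation tracks the final sound of the stem — -ve when the stem ends in a voiceless consonant (*wamtiok*, *ilelih*, *hagorut*, *rotos*); -zu when the stem ends in a voiced consonant (*debed*, *gibom*); -ul when the stem ends in a vowel (*rarku*, *kobi*).
*sem* — final sound /m/ (a voiced consonant) → -zu → *semzu*.
*kaphak*: final sound = /k/, a voiceless consonant → -ve → *kaphakve*.
*nawu* — final sound /u/ (a vowel) → -ul → *nawuul*.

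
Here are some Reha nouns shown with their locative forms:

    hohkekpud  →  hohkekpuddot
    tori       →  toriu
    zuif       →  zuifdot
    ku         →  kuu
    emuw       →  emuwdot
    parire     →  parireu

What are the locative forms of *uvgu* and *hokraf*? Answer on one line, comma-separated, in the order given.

uvguu, hokrafdot

Looking at the final sound of each stem: -dot when the stem ends in a consonant (*hohkekpud*, *zuif*, *emuw*); -u when the stem ends in a vowel (*tori*, *ku*, *parire*).
Since the final sound of *uvgu* is /u/ (a vowel), it takes -u, giving *uvguu*.
Since the final sound of *hokraf* is /f/ (a consonant), it takes -dot, giving *hokrafdot*.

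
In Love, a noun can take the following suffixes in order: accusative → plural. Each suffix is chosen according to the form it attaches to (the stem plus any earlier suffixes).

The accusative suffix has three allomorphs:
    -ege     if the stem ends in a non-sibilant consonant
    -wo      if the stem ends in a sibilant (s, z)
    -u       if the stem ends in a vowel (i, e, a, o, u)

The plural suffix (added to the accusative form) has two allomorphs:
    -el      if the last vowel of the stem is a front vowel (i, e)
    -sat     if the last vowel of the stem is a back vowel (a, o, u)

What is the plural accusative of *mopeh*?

mopehegeel

*mopeh* — final sound /h/ (a non-sibilant consonant) → -ege → *mopehege*.
The accusative form *mopehege* — last vowel /e/ (a front vowel) → -el → *mopehegeel*.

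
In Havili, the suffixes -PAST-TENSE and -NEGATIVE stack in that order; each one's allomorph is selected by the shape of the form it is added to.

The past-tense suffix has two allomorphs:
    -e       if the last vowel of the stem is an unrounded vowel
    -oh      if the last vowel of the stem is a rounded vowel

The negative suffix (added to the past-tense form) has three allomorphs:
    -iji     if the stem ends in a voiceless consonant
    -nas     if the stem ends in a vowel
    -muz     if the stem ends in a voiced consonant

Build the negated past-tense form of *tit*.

The last vowel of *tit* is /i/, which is an unrounded vowel, so the past-tense suffix is -e, giving *tite*.
Since the final sound of the past-tense form *tite* is /e/ (a vowel), it takes -nas, giving *titenas*.

titenas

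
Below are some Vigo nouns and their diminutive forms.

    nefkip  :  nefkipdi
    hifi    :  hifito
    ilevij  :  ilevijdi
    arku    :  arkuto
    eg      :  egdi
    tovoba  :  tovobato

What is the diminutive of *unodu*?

The pattern is consonant vs. vowel: -di when the stem ends in a consonant (*nefkip*, *ilevij*, *eg*); -to when the stem ends in a vowel (*hifi*, *arku*, *tovoba*).
*unodu* — final sound /u/ (a vowel) → -to → *unoduto*.

unoduto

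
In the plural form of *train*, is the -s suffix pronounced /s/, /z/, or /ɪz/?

/z/

The stem *train* ends in a voiced non-sibilant sound.
The plural suffix surfaces as /ɪz/ after sibilants, /s/ after other voiceless consonants, and /z/ after other voiced sounds.
So the plural -s on *train* is pronounced /z/.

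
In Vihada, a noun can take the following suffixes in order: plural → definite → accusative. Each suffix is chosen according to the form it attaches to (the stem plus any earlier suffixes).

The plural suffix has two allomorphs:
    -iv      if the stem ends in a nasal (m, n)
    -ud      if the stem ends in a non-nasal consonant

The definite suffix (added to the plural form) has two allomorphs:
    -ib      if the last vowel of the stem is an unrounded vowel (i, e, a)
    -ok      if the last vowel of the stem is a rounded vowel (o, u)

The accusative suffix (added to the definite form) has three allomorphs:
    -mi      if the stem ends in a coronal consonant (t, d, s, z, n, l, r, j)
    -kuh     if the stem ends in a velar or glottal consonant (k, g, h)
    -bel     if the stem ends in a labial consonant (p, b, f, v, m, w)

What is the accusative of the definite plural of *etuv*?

etuvudokkuh

The final consonant of *etuv* is /v/, which is non-nasal, so the plural suffix is -ud, giving *etuvud*.
The plural form *etuvud*: last vowel = /u/, a rounded vowel → -ok → *etuvudok*.
The definite form *etuvudok*: final consonant = /k/, velar/glottal → -kuh → *etuvudokkuh*.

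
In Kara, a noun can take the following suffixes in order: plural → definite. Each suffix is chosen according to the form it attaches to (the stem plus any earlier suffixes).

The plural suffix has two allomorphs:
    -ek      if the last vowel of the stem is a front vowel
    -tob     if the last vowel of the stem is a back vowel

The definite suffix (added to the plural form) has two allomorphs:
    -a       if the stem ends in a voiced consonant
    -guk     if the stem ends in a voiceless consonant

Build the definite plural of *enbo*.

enbotoba

Since the last vowel of *enbo* is /o/ (a back vowel), it takes -tob, giving *enbotob*.
Since the final consonant of the plural form *enbotob* is /b/ (voiced), it takes -a, giving *enbotoba*.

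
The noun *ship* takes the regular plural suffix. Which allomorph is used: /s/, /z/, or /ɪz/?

/s/

The stem *ship* ends in a voiceless non-sibilant consonant.
The plural suffix surfaces as /ɪz/ after sibilants, /s/ after other voiceless consonants, and /z/ after other voiced sounds.
So the plural -s on *ship* is pronounced /s/.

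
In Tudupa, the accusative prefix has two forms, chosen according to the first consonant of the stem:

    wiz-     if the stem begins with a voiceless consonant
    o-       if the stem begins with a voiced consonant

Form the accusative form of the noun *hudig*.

wizhudig

The first consonant of *hudig* is /h/, which is voiceless, so the prefix is wiz-, giving *wizhudig*.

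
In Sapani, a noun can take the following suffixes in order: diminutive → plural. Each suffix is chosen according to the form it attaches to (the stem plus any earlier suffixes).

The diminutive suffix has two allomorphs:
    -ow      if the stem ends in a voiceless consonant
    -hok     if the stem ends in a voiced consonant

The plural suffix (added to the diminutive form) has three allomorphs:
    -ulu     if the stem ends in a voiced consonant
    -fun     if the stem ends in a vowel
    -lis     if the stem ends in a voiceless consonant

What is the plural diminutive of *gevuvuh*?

gevuvuhowulu

*gevuvuh* — final consonant /h/ (voiceless) → -ow → *gevuvuhow*.
The diminutive form *gevuvuhow*: final sound = /w/, a voiced consonant → -ulu → *gevuvuhowulu*.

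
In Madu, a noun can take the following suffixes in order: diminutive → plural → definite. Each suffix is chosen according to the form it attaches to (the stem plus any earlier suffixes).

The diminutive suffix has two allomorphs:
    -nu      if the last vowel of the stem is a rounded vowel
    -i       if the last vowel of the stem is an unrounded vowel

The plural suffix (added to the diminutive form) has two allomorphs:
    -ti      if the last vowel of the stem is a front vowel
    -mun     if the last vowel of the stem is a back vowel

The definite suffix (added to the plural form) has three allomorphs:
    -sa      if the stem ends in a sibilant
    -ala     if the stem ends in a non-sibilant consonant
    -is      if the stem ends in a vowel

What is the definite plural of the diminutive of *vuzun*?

vuzunnumunala

*vuzun* — last vowel /u/ (a rounded vowel) → -nu → *vuzunnu*.
Since the last vowel of the diminutive form *vuzunnu* is /u/ (a back vowel), it takes -mun, giving *vuzunnumun*.
The final sound of the plural form *vuzunnumun* is /n/, which is a non-sibilant consonant, so the definite suffix is -ala, giving *vuzunnumunala*.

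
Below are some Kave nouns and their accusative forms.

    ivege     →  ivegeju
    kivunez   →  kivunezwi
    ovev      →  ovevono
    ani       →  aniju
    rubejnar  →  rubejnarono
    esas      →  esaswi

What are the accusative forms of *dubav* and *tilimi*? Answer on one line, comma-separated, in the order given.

dubavono, tilimiju

Looking at the final sound of each stem: -wi when the stem ends in a sibilant (*kivunez*, *esas*); -ono when the stem ends in a non-sibilant consonant (*ovev*, *rubejnar*); -ju when the stem ends in a vowel (*ivege*, *ani*).
Since the final sound of *dubav* is /v/ (a non-sibilant consonant), it takes -ono, giving *dubavono*.
*tilimi*: final sound = /i/, a vowel → -ju → *tilimiju*.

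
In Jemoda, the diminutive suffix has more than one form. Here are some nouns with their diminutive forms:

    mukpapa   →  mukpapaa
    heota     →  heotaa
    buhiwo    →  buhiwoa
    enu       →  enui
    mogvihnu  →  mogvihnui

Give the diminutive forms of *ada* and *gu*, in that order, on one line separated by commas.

Looking at the last vowel of each stem: -i when the last vowel of the stem is a high vowel (*enu*, *mogvihnu*); -a when the last vowel of the stem is a non-high vowel (*mukpapa*, *heota*, *buhiwo*).
*ada* — last vowel /a/ (a non-high vowel) → -a → *adaa*.
*gu*: last vowel = /u/, a high vowel → -i → *gui*.

adaa, gui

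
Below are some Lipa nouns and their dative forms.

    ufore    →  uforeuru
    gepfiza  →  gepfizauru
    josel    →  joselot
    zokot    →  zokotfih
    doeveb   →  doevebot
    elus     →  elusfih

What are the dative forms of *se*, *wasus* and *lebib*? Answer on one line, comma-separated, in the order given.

seuru, wasusfih, lebibot

Looking at the final sound of each stem: -fih when the stem ends in a voiceless consonant (*zokot*, *elus*); -ot when the stem ends in a voiced consonant (*josel*, *doeveb*); -uru when the stem ends in a vowel (*ufore*, *gepfiza*).
Since the final sound of *se* is /e/ (a vowel), it takes -uru, giving *seuru*.
Since the final sound of *wasus* is /s/ (a voiceless consonant), it takes -fih, giving *wasusfih*.
*lebib*: final sound = /b/, a voiced consonant → -ot → *lebibot*.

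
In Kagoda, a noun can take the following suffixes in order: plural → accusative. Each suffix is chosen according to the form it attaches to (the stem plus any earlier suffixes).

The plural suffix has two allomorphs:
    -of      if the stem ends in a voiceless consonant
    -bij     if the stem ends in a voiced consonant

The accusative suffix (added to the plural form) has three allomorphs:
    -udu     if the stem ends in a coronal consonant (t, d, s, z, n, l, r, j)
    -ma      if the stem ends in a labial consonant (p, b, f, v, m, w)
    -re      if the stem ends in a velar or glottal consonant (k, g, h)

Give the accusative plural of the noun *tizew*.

tizewbijudu

Since the final consonant of *tizew* is /w/ (voiced), it takes -bij, giving *tizewbij*.
The final consonant of the plural form *tizewbij* is /j/, which is coronal, so the accusative suffix is -udu, giving *tizewbijudu*.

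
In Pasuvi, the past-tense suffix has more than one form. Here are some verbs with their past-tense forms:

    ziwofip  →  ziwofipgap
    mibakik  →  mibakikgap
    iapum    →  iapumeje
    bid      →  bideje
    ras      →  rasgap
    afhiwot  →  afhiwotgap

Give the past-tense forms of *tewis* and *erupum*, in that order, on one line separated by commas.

tewisgap, erupumeje

Looking at the final consonant of each stem: -gap when the stem ends in a voiceless consonant (*ziwofip*, *mibakik*, *ras*, *afhiwot*); -eje when the stem ends in a voiced consonant (*iapum*, *bid*).
The final consonant of *tewis* is /s/, which is voiceless, so the suffix is -gap, giving *tewisgap*.
*erupum*: final consonant = /m/, voiced → -eje → *erupumeje*.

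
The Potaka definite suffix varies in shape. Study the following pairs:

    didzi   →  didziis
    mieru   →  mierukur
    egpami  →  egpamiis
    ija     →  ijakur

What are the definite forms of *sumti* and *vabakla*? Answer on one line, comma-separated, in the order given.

sumtiis, vabaklakur

The alternation tracks the last vowel of the stem — -is when the last vowel of the stem is a front vowel (*didzi*, *egpami*); -kur when the last vowel of the stem is a back vowel (*mieru*, *ija*).
The last vowel of *sumti* is /i/, which is a front vowel, so the suffix is -is, giving *sumtiis*.
The last vowel of *vabakla* is /a/, which is a back vowel, so the suffix is -kur, giving *vabaklakur*.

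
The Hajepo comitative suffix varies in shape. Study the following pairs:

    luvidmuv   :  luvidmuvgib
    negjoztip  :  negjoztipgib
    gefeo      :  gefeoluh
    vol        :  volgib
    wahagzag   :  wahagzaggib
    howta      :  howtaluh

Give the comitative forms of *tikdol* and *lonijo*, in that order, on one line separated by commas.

The pattern is consonant vs. vowel: -gib when the stem ends in a consonant (*luvidmuv*, *negjoztip*, *vol*, *wahagzag*); -luh when the stem ends in a vowel (*gefeo*, *howta*).
The final sound of *tikdol* is /l/, which is a consonant, so the suffix is -gib, giving *tikdolgib*.
The final sound of *lonijo* is /o/, which is a vowel, so the suffix is -luh, giving *lonijoluh*.

tikdolgib, lonijoluh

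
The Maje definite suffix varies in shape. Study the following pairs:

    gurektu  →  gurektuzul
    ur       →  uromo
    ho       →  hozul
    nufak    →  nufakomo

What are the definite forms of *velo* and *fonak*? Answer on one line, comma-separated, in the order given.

velozul, fonakomo

The suffix is conditioned by the final sound: -omo when the stem ends in a consonant (*ur*, *nufak*); -zul when the stem ends in a vowel (*gurektu*, *ho*).
*velo* — final sound /o/ (a vowel) → -zul → *velozul*.
*fonak* — final sound /k/ (a consonant) → -omo → *fonakomo*.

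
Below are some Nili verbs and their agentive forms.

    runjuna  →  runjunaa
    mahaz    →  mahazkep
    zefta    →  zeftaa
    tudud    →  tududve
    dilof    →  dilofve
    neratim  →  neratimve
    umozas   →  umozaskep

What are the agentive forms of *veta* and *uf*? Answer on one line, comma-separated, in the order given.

The pattern is sibilance of the final sound: -kep when the stem ends in a sibilant (*mahaz*, *umozas*); -ve when the stem ends in a non-sibilant consonant (*tudud*, *dilof*, *neratim*); -a when the stem ends in a vowel (*runjuna*, *zefta*).
*veta*: final sound = /a/, a vowel → -a → *vetaa*.
*uf*: final sound = /f/, a non-sibilant consonant → -ve → *ufve*.

vetaa, ufve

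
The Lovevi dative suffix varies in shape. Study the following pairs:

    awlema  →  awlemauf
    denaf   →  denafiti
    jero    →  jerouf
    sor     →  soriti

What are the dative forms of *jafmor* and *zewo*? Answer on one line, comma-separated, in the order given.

The pattern is consonant vs. vowel: -iti when the stem ends in a consonant (*denaf*, *sor*); -uf when the stem ends in a vowel (*awlema*, *jero*).
*jafmor* — final sound /r/ (a consonant) → -iti → *jafmoriti*.
*zewo* — final sound /o/ (a vowel) → -uf → *zewouf*.

jafmoriti, zewouf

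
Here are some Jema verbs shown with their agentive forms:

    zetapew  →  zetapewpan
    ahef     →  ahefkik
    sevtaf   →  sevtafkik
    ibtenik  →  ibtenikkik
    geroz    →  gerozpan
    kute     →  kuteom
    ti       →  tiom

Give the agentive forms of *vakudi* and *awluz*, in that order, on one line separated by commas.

vakudiom, awluzpan

Looking at the final sound of each stem: -kik when the stem ends in a voiceless consonant (*ahef*, *sevtaf*, *ibtenik*); -pan when the stem ends in a voiced consonant (*zetapew*, *geroz*); -om when the stem ends in a vowel (*kute*, *ti*).
Since the final sound of *vakudi* is /i/ (a vowel), it takes -om, giving *vakudiom*.
The final sound of *awluz* is /z/, which is a voiced consonant, so the suffix is -pan, giving *awluzpan*.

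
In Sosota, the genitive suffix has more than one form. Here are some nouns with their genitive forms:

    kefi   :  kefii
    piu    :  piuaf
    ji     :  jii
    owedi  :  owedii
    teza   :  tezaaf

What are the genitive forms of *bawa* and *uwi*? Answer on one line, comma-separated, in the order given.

bawaaf, uwii

The pattern is front/back vowel harmony: -i when the last vowel of the stem is a front vowel (*kefi*, *ji*, *owedi*); -af when the last vowel of the stem is a back vowel (*piu*, *teza*).
Since the last vowel of *bawa* is /a/ (a back vowel), it takes -af, giving *bawaaf*.
The last vowel of *uwi* is /i/, which is a front vowel, so the suffix is -i, giving *uwii*.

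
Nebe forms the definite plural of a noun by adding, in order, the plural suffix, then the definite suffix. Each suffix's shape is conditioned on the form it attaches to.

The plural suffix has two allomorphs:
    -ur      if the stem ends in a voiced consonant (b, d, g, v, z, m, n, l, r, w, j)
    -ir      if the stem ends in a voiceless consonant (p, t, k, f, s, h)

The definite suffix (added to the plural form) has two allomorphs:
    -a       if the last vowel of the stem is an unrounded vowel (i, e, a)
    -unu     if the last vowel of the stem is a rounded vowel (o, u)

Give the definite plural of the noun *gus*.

Since the final consonant of *gus* is /s/ (voiceless), it takes -ir, giving *gusir*.
Since the last vowel of the plural form *gusir* is /i/ (an unrounded vowel), it takes -a, giving *gusira*.

gusira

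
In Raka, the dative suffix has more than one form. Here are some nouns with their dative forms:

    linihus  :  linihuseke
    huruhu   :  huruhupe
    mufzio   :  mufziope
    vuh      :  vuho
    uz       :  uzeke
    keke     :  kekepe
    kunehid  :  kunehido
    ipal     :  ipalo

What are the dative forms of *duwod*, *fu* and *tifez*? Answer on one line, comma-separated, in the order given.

duwodo, fupe, tifezeke

The alternation tracks the final sound of the stem — -eke when the stem ends in a sibilant (*linihus*, *uz*); -o when the stem ends in a non-sibilant consonant (*vuh*, *kunehid*, *ipal*); -pe when the stem ends in a vowel (*huruhu*, *mufzio*, *keke*).
*duwod* — final sound /d/ (a non-sibilant consonant) → -o → *duwodo*.
The final sound of *fu* is /u/, which is a vowel, so the suffix is -pe, giving *fupe*.
*tifez*: final sound = /z/, a sibilant → -eke → *tifezeke*.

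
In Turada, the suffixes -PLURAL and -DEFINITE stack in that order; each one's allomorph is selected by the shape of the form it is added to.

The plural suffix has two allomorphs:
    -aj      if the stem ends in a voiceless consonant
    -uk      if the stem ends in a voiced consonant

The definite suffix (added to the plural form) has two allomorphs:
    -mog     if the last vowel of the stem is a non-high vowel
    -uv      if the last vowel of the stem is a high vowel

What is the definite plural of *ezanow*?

ezanowukuv

The final consonant of *ezanow* is /w/, which is voiced, so the plural suffix is -uk, giving *ezanowuk*.
The last vowel of the plural form *ezanowuk* is /u/, which is a high vowel, so the definite suffix is -uv, giving *ezanowukuv*.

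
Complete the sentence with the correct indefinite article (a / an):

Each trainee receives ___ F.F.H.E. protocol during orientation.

an

The indefinite article is chosen by the initial *sound* of the following word, not its spelling.
The initialism *F.F.H.E.* is read letter by letter; the first letter, F, is pronounced /ɛf/, which begins with a vowel sound.
So the article is *an*: Each trainee receives an F.F.H.E. protocol during orientation.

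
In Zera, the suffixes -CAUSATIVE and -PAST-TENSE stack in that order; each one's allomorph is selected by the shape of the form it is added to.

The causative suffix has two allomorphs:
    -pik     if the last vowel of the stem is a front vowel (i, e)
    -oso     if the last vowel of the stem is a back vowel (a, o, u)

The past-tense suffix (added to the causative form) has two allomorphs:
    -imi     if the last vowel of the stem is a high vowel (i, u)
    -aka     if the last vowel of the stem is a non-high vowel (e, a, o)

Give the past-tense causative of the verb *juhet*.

*juhet*: last vowel = /e/, a front vowel → -pik → *juhetpik*.
The last vowel of the causative form *juhetpik* is /i/, which is a high vowel, so the past-tense suffix is -imi, giving *juhetpikimi*.

juhetpikimi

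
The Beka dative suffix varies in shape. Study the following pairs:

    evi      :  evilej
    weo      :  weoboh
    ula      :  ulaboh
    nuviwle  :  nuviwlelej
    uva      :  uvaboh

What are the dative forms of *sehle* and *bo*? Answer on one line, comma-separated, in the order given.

The alternation tracks the last vowel of the stem — -lej when the last vowel of the stem is a front vowel (*evi*, *nuviwle*); -boh when the last vowel of the stem is a back vowel (*weo*, *ula*, *uva*).
*sehle* — last vowel /e/ (a front vowel) → -lej → *sehlelej*.
The last vowel of *bo* is /o/, which is a back vowel, so the suffix is -boh, giving *boboh*.

sehlelej, boboh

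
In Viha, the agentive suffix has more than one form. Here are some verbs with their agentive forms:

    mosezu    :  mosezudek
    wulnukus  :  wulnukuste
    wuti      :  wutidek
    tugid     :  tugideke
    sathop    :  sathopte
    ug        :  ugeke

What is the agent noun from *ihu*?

ihudek

The alternation tracks the final sound of the stem — -te when the stem ends in a voiceless consonant (*wulnukus*, *sathop*); -eke when the stem ends in a voiced consonant (*tugid*, *ug*); -dek when the stem ends in a vowel (*mosezu*, *wuti*).
Since the final sound of *ihu* is /u/ (a vowel), it takes -dek, giving *ihudek*.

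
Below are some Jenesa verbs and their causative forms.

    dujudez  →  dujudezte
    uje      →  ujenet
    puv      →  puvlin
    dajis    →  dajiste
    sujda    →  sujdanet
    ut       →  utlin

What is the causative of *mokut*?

The pattern is sibilance of the final sound: -te when the stem ends in a sibilant (*dujudez*, *dajis*); -lin when the stem ends in a non-sibilant consonant (*puv*, *ut*); -net when the stem ends in a vowel (*uje*, *sujda*).
The final sound of *mokut* is /t/, which is a non-sibilant consonant, so the suffix is -lin, giving *mokutlin*.

mokutlin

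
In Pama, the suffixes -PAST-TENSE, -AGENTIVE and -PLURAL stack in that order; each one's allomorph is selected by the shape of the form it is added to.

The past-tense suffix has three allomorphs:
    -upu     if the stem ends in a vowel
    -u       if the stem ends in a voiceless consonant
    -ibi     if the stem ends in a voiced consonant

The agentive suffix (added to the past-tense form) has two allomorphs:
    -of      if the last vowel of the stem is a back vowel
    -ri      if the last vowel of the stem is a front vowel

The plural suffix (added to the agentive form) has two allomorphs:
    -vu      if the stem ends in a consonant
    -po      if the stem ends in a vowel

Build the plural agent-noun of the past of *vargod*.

vargodibiripo

Since the final sound of *vargod* is /d/ (a voiced consonant), it takes -ibi, giving *vargodibi*.
The past-tense form *vargodibi* — last vowel /i/ (a front vowel) → -ri → *vargodibiri*.
Since the final sound of the agentive form *vargodibiri* is /i/ (a vowel), it takes -po, giving *vargodibiripo*.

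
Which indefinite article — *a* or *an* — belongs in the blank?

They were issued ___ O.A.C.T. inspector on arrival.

The indefinite article is chosen by the initial *sound* of the following word, not its spelling.
The initialism *O.A.C.T.* is read letter by letter; the first letter, O, is pronounced /oʊ/, which begins with a vowel sound.
So the article is *an*: They were issued an O.A.C.T. inspector on arrival.

an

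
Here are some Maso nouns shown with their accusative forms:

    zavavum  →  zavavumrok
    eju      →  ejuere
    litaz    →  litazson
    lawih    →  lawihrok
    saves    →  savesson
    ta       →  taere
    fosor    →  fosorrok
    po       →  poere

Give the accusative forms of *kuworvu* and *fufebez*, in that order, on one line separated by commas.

kuworvuere, fufebezson

Looking at the final sound of each stem: -son when the stem ends in a sibilant (*litaz*, *saves*); -rok when the stem ends in a non-sibilant consonant (*zavavum*, *lawih*, *fosor*); -ere when the stem ends in a vowel (*eju*, *ta*, *po*).
*kuworvu*: final sound = /u/, a vowel → -ere → *kuworvuere*.
*fufebez*: final sound = /z/, a sibilant → -son → *fufebezson*.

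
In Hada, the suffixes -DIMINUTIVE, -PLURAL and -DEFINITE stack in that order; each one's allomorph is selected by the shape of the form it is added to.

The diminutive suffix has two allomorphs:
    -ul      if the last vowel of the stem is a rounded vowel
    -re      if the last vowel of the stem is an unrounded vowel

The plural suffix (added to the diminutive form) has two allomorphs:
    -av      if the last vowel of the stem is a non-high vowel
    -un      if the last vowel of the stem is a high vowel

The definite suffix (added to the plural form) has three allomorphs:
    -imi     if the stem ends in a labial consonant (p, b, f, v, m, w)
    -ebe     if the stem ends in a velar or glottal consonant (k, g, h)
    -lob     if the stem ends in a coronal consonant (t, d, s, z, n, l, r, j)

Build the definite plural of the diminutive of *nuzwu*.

Since the last vowel of *nuzwu* is /u/ (a rounded vowel), it takes -ul, giving *nuzwuul*.
The diminutive form *nuzwuul* — last vowel /u/ (a high vowel) → -un → *nuzwuulun*.
The final consonant of the plural form *nuzwuulun* is /n/, which is coronal, so the definite suffix is -lob, giving *nuzwuulunlob*.

nuzwuulunlob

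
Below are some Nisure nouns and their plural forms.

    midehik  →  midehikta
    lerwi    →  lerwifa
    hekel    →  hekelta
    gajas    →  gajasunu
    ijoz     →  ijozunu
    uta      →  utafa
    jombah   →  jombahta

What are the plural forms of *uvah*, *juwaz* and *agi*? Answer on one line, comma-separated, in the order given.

The suffix is conditioned by the final sound: -unu when the stem ends in a sibilant (*gajas*, *ijoz*); -ta when the stem ends in a non-sibilant consonant (*midehik*, *hekel*, *jombah*); -fa when the stem ends in a vowel (*lerwi*, *uta*).
Since the final sound of *uvah* is /h/ (a non-sibilant consonant), it takes -ta, giving *uvahta*.
The final sound of *juwaz* is /z/, which is a sibilant, so the suffix is -unu, giving *juwazunu*.
Since the final sound of *agi* is /i/ (a vowel), it takes -fa, giving *agifa*.

uvahta, juwazunu, agifa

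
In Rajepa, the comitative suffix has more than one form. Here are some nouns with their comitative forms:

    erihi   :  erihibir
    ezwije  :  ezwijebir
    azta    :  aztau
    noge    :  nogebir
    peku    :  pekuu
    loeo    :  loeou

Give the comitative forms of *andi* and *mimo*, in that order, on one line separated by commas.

andibir, mimou

The suffix is conditioned by the last vowel: -bir when the last vowel of the stem is a front vowel (*erihi*, *ezwije*, *noge*); -u when the last vowel of the stem is a back vowel (*azta*, *peku*, *loeo*).
Since the last vowel of *andi* is /i/ (a front vowel), it takes -bir, giving *andibir*.
*mimo* — last vowel /o/ (a back vowel) → -u → *mimou*.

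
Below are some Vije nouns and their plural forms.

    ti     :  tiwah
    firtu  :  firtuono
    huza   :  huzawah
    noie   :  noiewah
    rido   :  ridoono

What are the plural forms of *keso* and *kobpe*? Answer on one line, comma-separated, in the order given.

kesoono, kobpewah

The pattern is rounding harmony: -ono when the last vowel of the stem is a rounded vowel (*firtu*, *rido*); -wah when the last vowel of the stem is an unrounded vowel (*ti*, *huza*, *noie*).
Since the last vowel of *keso* is /o/ (a rounded vowel), it takes -ono, giving *kesoono*.
Since the last vowel of *kobpe* is /e/ (an unrounded vowel), it takes -wah, giving *kobpewah*.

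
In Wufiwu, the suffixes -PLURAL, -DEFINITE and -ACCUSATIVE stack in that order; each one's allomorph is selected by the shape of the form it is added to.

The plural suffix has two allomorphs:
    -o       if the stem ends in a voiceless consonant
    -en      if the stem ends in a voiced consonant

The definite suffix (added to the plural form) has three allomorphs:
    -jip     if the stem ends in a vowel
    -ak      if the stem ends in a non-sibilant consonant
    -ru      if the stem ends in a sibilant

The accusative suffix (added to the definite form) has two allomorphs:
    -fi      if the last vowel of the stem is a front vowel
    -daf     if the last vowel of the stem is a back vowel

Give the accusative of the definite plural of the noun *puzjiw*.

*puzjiw*: final consonant = /w/, voiced → -en → *puzjiwen*.
Since the final sound of the plural form *puzjiwen* is /n/ (a non-sibilant consonant), it takes -ak, giving *puzjiwenak*.
The last vowel of the definite form *puzjiwenak* is /a/, which is a back vowel, so the accusative suffix is -daf, giving *puzjiwenakdaf*.

puzjiwenakdaf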